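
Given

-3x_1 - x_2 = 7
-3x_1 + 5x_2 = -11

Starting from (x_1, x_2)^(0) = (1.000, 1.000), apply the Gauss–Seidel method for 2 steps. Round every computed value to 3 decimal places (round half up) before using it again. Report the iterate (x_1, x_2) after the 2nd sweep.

(-1.067, -2.840)

Iteration 1:
  x_1 = (7 - (-1)·1.000) / (-3) = -2.667
  x_2 = (-11 - (-3)·-2.667) / (5) = -3.800
Iteration 2:
  x_1 = (7 - (-1)·-3.800) / (-3) = -1.067
  x_2 = (-11 - (-3)·-1.067) / (5) = -2.840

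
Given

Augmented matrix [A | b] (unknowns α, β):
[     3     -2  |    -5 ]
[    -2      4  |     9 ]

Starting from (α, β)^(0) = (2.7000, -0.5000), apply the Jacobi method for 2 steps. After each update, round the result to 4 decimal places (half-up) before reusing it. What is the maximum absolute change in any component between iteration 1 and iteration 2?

2.7333

Iteration 1:
  α = (-5 - (-2)·-0.5000) / (3) = -2.0000
  β = (9 - (-2)·2.7000) / (4) = 3.6000
Iteration 2:
  α = (-5 - (-2)·3.6000) / (3) = 0.7333
  β = (9 - (-2)·-2.0000) / (4) = 1.2500
Change: (2.7333, -2.3500) → max |·| = 2.7333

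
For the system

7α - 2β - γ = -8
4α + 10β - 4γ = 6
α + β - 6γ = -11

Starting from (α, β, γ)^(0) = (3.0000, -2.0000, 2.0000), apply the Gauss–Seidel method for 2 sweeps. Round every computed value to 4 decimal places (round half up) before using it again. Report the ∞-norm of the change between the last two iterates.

Iteration 1:
  α = (-8 - (-2)·-2.0000 - (-1)·2.0000) / (7) = -1.4286
  β = (6 - (4)·-1.4286 - (-4)·2.0000) / (10) = 1.9714
  γ = (-11 - (1)·-1.4286 - (1)·1.9714) / (-6) = 1.9238
Iteration 2:
  α = (-8 - (-2)·1.9714 - (-1)·1.9238) / (7) = -0.3048
  β = (6 - (4)·-0.3048 - (-4)·1.9238) / (10) = 1.4914
  γ = (-11 - (1)·-0.3048 - (1)·1.4914) / (-6) = 2.0311
Change: (1.1238, -0.4800, 0.1073) → max |·| = 1.1238

1.1238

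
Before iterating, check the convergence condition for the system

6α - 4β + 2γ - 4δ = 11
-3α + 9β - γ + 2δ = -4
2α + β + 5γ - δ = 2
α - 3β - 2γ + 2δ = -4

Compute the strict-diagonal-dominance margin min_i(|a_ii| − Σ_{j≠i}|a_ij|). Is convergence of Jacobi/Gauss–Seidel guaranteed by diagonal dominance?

-4

row 1: |6| − (4+2+4) = -4
row 2: |9| − (3+1+2) = 3
row 3: |5| − (2+1+1) = 1
row 4: |2| − (1+3+2) = -4
minimum over rows = -4 → not strictly diagonally dominant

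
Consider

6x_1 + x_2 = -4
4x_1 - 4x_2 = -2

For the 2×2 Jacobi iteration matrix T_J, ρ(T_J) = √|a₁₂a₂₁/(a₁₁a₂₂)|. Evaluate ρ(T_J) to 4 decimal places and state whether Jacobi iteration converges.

a₁₂a₂₁/(a₁₁a₂₂) = (1)·(4) / ((6)·(-4)) = -0.166667
ρ = √|-0.166667| = √0.166667 = 0.4082
ρ < 1, so Jacobi converges

0.4082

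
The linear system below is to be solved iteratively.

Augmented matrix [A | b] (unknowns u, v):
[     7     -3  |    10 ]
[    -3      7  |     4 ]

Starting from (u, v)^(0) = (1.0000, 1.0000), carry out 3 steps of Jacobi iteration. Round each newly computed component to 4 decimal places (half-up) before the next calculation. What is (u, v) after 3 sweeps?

(2.0146, 1.3673)

Iteration 1:
  u = (10 - (-3)·1.0000) / (7) = 1.8571
  v = (4 - (-3)·1.0000) / (7) = 1.0000
Iteration 2:
  u = (10 - (-3)·1.0000) / (7) = 1.8571
  v = (4 - (-3)·1.8571) / (7) = 1.3673
Iteration 3:
  u = (10 - (-3)·1.3673) / (7) = 2.0146
  v = (4 - (-3)·1.8571) / (7) = 1.3673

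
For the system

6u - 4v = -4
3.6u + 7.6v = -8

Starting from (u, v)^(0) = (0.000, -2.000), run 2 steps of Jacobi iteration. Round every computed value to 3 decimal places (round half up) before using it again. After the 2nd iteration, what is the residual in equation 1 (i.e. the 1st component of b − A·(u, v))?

3.794

Iteration 1:
  u = (-4 - (-4)·-2.000) / (6) = -2.000
  v = (-8 - (3.6)·0.000) / (7.6) = -1.053
Iteration 2:
  u = (-4 - (-4)·-1.053) / (6) = -1.369
  v = (-8 - (3.6)·-2.000) / (7.6) = -0.105
Residual b − A·x = (3.794, -2.274)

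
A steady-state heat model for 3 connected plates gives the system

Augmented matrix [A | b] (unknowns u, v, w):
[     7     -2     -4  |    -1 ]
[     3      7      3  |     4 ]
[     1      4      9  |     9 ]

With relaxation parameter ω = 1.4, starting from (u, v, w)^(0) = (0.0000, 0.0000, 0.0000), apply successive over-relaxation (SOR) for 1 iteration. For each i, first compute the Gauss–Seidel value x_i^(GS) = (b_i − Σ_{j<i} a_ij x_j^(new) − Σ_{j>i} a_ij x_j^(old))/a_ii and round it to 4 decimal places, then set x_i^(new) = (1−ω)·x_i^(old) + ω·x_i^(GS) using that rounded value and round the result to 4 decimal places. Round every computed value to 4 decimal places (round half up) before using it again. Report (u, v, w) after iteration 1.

(-0.2001, 0.9201, 0.8586)

Iteration 1:
  u: GS value = (-1 - (-2)·0.0000 - (-4)·0.0000) / (7) = -0.1429;  u ← (1−ω)·0.0000 + ω·-0.1429 = -0.2001
  v: GS value = (4 - (3)·-0.2001 - (3)·0.0000) / (7) = 0.6572;  v ← (1−ω)·0.0000 + ω·0.6572 = 0.9201
  w: GS value = (9 - (1)·-0.2001 - (4)·0.9201) / (9) = 0.6133;  w ← (1−ω)·0.0000 + ω·0.6133 = 0.8586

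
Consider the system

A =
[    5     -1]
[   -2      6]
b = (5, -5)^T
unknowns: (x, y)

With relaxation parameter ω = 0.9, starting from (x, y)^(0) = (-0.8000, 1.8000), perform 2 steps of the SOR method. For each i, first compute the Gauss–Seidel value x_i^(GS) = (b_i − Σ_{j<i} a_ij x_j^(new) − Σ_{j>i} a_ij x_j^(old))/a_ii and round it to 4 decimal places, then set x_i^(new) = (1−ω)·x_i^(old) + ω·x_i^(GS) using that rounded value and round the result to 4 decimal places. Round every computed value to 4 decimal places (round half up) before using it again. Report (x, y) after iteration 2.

(0.9735, -0.4806)

Iteration 1:
  x: GS value = (5 - (-1)·1.8000) / (5) = 1.3600;  x ← (1−ω)·-0.8000 + ω·1.3600 = 1.1440
  y: GS value = (-5 - (-2)·1.1440) / (6) = -0.4520;  y ← (1−ω)·1.8000 + ω·-0.4520 = -0.2268
Iteration 2:
  x: GS value = (5 - (-1)·-0.2268) / (5) = 0.9546;  x ← (1−ω)·1.1440 + ω·0.9546 = 0.9735
  y: GS value = (-5 - (-2)·0.9735) / (6) = -0.5088;  y ← (1−ω)·-0.2268 + ω·-0.5088 = -0.4806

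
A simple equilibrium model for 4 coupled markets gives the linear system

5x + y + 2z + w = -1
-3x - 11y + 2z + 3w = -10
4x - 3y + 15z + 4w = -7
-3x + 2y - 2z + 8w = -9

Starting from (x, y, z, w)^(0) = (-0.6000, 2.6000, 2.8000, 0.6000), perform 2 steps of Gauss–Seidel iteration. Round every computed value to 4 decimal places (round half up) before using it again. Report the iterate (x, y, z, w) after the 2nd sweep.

(-0.2891, 0.4162, 0.3095, -1.2601)

Iteration 1:
  x = (-1 - (1)·2.6000 - (2)·2.8000 - (1)·0.6000) / (5) = -1.9600
  y = (-10 - (-3)·-1.9600 - (2)·2.8000 - (3)·0.6000) / (-11) = 2.1164
  z = (-7 - (4)·-1.9600 - (-3)·2.1164 - (4)·0.6000) / (15) = 0.3193
  w = (-9 - (-3)·-1.9600 - (2)·2.1164 - (-2)·0.3193) / (8) = -2.3093
Iteration 2:
  x = (-1 - (1)·2.1164 - (2)·0.3193 - (1)·-2.3093) / (5) = -0.2891
  y = (-10 - (-3)·-0.2891 - (2)·0.3193 - (3)·-2.3093) / (-11) = 0.4162
  z = (-7 - (4)·-0.2891 - (-3)·0.4162 - (4)·-2.3093) / (15) = 0.3095
  w = (-9 - (-3)·-0.2891 - (2)·0.4162 - (-2)·0.3095) / (8) = -1.2601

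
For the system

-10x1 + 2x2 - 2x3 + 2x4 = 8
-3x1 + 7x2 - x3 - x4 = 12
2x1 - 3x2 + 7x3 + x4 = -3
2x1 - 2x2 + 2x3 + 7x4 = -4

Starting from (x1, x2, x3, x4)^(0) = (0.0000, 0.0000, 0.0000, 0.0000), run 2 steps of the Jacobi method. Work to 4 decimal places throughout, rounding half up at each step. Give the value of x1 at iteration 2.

Iteration 1:
  x1 = (8 - (2)·0.0000 - (-2)·0.0000 - (2)·0.0000) / (-10) = -0.8000
  x2 = (12 - (-3)·0.0000 - (-1)·0.0000 - (-1)·0.0000) / (7) = 1.7143
  x3 = (-3 - (2)·0.0000 - (-3)·0.0000 - (1)·0.0000) / (7) = -0.4286
  x4 = (-4 - (2)·0.0000 - (-2)·0.0000 - (2)·0.0000) / (7) = -0.5714
Iteration 2:
  x1 = (8 - (2)·1.7143 - (-2)·-0.4286 - (2)·-0.5714) / (-10) = -0.4857
  x2 = (12 - (-3)·-0.8000 - (-1)·-0.4286 - (-1)·-0.5714) / (7) = 1.2286
  x3 = (-3 - (2)·-0.8000 - (-3)·1.7143 - (1)·-0.5714) / (7) = 0.6163
  x4 = (-4 - (2)·-0.8000 - (-2)·1.7143 - (2)·-0.4286) / (7) = 0.2694

-0.4857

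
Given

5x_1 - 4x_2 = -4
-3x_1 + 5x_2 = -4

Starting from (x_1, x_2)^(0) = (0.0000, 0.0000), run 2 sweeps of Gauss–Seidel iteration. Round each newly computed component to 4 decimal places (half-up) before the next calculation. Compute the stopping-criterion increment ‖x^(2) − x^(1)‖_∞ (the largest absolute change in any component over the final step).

Iteration 1:
  x_1 = (-4 - (-4)·0.0000) / (5) = -0.8000
  x_2 = (-4 - (-3)·-0.8000) / (5) = -1.2800
Iteration 2:
  x_1 = (-4 - (-4)·-1.2800) / (5) = -1.8240
  x_2 = (-4 - (-3)·-1.8240) / (5) = -1.8944
Change: (-1.0240, -0.6144) → max |·| = 1.0240

1.0240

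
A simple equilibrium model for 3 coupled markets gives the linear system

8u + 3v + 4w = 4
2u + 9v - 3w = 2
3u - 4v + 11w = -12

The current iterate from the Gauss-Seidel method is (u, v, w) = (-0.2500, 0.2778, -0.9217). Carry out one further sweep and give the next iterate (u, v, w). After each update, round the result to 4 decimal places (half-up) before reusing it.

One sweep:
  u = (4 - (3)·0.2778 - (4)·-0.9217) / (8) = 0.8567
  v = (2 - (2)·0.8567 - (-3)·-0.9217) / (9) = -0.2754
  w = (-12 - (3)·0.8567 - (-4)·-0.2754) / (11) = -1.4247

(0.8567, -0.2754, -1.4247)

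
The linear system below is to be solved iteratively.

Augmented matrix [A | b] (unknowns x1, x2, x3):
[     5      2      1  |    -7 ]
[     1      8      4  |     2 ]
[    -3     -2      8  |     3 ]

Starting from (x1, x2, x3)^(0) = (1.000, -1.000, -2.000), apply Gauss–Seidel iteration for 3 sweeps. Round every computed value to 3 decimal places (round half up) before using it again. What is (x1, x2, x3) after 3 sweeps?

Iteration 1:
  x1 = (-7 - (2)·-1.000 - (1)·-2.000) / (5) = -0.600
  x2 = (2 - (1)·-0.600 - (4)·-2.000) / (8) = 1.325
  x3 = (3 - (-3)·-0.600 - (-2)·1.325) / (8) = 0.481
Iteration 2:
  x1 = (-7 - (2)·1.325 - (1)·0.481) / (5) = -2.026
  x2 = (2 - (1)·-2.026 - (4)·0.481) / (8) = 0.263
  x3 = (3 - (-3)·-2.026 - (-2)·0.263) / (8) = -0.319
Iteration 3:
  x1 = (-7 - (2)·0.263 - (1)·-0.319) / (5) = -1.441
  x2 = (2 - (1)·-1.441 - (4)·-0.319) / (8) = 0.590
  x3 = (3 - (-3)·-1.441 - (-2)·0.590) / (8) = -0.018

(-1.441, 0.590, -0.018)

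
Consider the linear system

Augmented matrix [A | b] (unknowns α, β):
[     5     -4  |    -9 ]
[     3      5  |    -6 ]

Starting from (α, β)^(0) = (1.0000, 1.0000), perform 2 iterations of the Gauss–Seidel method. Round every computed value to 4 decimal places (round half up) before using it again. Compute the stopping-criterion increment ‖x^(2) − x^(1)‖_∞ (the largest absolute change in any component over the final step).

1.2800

Iteration 1:
  α = (-9 - (-4)·1.0000) / (5) = -1.0000
  β = (-6 - (3)·-1.0000) / (5) = -0.6000
Iteration 2:
  α = (-9 - (-4)·-0.6000) / (5) = -2.2800
  β = (-6 - (3)·-2.2800) / (5) = 0.1680
Change: (-1.2800, 0.7680) → max |·| = 1.2800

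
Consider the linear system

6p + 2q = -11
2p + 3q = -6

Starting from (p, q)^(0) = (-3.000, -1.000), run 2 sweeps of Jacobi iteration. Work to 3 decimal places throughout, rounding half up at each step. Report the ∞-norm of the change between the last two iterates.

Iteration 1:
  p = (-11 - (2)·-1.000) / (6) = -1.500
  q = (-6 - (2)·-3.000) / (3) = 0.000
Iteration 2:
  p = (-11 - (2)·0.000) / (6) = -1.833
  q = (-6 - (2)·-1.500) / (3) = -1.000
Change: (-0.333, -1.000) → max |·| = 1.000

1.000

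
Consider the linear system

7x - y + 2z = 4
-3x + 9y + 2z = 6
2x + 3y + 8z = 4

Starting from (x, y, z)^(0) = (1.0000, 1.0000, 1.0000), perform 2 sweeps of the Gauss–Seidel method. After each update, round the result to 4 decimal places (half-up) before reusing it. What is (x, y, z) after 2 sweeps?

(0.6060, 0.8303, 0.0371)

Iteration 1:
  x = (4 - (-1)·1.0000 - (2)·1.0000) / (7) = 0.4286
  y = (6 - (-3)·0.4286 - (2)·1.0000) / (9) = 0.5873
  z = (4 - (2)·0.4286 - (3)·0.5873) / (8) = 0.1726
Iteration 2:
  x = (4 - (-1)·0.5873 - (2)·0.1726) / (7) = 0.6060
  y = (6 - (-3)·0.6060 - (2)·0.1726) / (9) = 0.8303
  z = (4 - (2)·0.6060 - (3)·0.8303) / (8) = 0.0371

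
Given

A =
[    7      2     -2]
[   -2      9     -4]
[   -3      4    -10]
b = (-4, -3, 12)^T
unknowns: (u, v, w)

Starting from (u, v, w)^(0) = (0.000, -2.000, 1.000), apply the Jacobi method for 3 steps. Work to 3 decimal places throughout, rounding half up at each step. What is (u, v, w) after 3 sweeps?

Iteration 1:
  u = (-4 - (2)·-2.000 - (-2)·1.000) / (7) = 0.286
  v = (-3 - (-2)·0.000 - (-4)·1.000) / (9) = 0.111
  w = (12 - (-3)·0.000 - (4)·-2.000) / (-10) = -2.000
Iteration 2:
  u = (-4 - (2)·0.111 - (-2)·-2.000) / (7) = -1.175
  v = (-3 - (-2)·0.286 - (-4)·-2.000) / (9) = -1.159
  w = (12 - (-3)·0.286 - (4)·0.111) / (-10) = -1.241
Iteration 3:
  u = (-4 - (2)·-1.159 - (-2)·-1.241) / (7) = -0.595
  v = (-3 - (-2)·-1.175 - (-4)·-1.241) / (9) = -1.146
  w = (12 - (-3)·-1.175 - (4)·-1.159) / (-10) = -1.311

(-0.595, -1.146, -1.311)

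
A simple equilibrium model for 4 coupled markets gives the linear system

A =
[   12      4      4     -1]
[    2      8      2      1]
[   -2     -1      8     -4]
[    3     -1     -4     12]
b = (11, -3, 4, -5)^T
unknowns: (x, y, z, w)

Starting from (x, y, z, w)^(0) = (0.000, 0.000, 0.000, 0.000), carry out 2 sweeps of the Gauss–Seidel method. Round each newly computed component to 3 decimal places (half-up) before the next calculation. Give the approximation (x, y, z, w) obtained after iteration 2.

Iteration 1:
  x = (11 - (4)·0.000 - (4)·0.000 - (-1)·0.000) / (12) = 0.917
  y = (-3 - (2)·0.917 - (2)·0.000 - (1)·0.000) / (8) = -0.604
  z = (4 - (-2)·0.917 - (-1)·-0.604 - (-4)·0.000) / (8) = 0.654
  w = (-5 - (3)·0.917 - (-1)·-0.604 - (-4)·0.654) / (12) = -0.478
Iteration 2:
  x = (11 - (4)·-0.604 - (4)·0.654 - (-1)·-0.478) / (12) = 0.860
  y = (-3 - (2)·0.860 - (2)·0.654 - (1)·-0.478) / (8) = -0.694
  z = (4 - (-2)·0.860 - (-1)·-0.694 - (-4)·-0.478) / (8) = 0.389
  w = (-5 - (3)·0.860 - (-1)·-0.694 - (-4)·0.389) / (12) = -0.560

(0.860, -0.694, 0.389, -0.560)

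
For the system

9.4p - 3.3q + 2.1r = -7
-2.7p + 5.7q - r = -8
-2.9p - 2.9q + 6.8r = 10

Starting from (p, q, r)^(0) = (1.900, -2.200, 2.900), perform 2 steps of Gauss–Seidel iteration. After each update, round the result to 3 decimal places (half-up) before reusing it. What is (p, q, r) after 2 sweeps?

Iteration 1:
  p = (-7 - (-3.3)·-2.200 - (2.1)·2.900) / (9.4) = -2.165
  q = (-8 - (-2.7)·-2.165 - (-1)·2.900) / (5.7) = -1.920
  r = (10 - (-2.9)·-2.165 - (-2.9)·-1.920) / (6.8) = -0.272
Iteration 2:
  p = (-7 - (-3.3)·-1.920 - (2.1)·-0.272) / (9.4) = -1.358
  q = (-8 - (-2.7)·-1.358 - (-1)·-0.272) / (5.7) = -2.094
  r = (10 - (-2.9)·-1.358 - (-2.9)·-2.094) / (6.8) = -0.002

(-1.358, -2.094, -0.002)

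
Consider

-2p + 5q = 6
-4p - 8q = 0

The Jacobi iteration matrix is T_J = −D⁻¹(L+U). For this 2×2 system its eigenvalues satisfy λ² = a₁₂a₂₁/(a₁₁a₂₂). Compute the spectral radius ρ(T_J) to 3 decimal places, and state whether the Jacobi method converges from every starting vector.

a₁₂a₂₁/(a₁₁a₂₂) = (5)·(-4) / ((-2)·(-8)) = -1.250000
ρ = √|-1.250000| = √1.250000 = 1.118
ρ > 1, so Jacobi diverges

1.118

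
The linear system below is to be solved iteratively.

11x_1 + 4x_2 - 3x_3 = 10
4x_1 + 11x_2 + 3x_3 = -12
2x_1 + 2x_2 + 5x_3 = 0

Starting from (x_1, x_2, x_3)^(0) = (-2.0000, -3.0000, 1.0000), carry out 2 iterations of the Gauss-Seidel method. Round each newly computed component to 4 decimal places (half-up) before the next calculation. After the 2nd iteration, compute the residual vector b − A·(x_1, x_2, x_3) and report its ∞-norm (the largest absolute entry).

Iteration 1:
  x_1 = (10 - (4)·-3.0000 - (-3)·1.0000) / (11) = 2.2727
  x_2 = (-12 - (4)·2.2727 - (3)·1.0000) / (11) = -2.1901
  x_3 = (0 - (2)·2.2727 - (2)·-2.1901) / (5) = -0.0330
Iteration 2:
  x_1 = (10 - (4)·-2.1901 - (-3)·-0.0330) / (11) = 1.6965
  x_2 = (-12 - (4)·1.6965 - (3)·-0.0330) / (11) = -1.6988
  x_3 = (0 - (2)·1.6965 - (2)·-1.6988) / (5) = 0.0009
Residual b − A·x = (-1.8636, -0.1019, 0.0001); ∞-norm = 1.8636

1.8636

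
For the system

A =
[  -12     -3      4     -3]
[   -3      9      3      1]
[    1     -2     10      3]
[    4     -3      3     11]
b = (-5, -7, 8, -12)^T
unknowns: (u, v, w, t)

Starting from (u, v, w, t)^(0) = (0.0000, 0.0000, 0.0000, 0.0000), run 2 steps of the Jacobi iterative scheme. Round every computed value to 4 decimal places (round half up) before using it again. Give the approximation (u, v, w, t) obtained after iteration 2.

(1.1505, -0.7843, 0.9300, -1.6727)

Iteration 1:
  u = (-5 - (-3)·0.0000 - (4)·0.0000 - (-3)·0.0000) / (-12) = 0.4167
  v = (-7 - (-3)·0.0000 - (3)·0.0000 - (1)·0.0000) / (9) = -0.7778
  w = (8 - (1)·0.0000 - (-2)·0.0000 - (3)·0.0000) / (10) = 0.8000
  t = (-12 - (4)·0.0000 - (-3)·0.0000 - (3)·0.0000) / (11) = -1.0909
Iteration 2:
  u = (-5 - (-3)·-0.7778 - (4)·0.8000 - (-3)·-1.0909) / (-12) = 1.1505
  v = (-7 - (-3)·0.4167 - (3)·0.8000 - (1)·-1.0909) / (9) = -0.7843
  w = (8 - (1)·0.4167 - (-2)·-0.7778 - (3)·-1.0909) / (10) = 0.9300
  t = (-12 - (4)·0.4167 - (-3)·-0.7778 - (3)·0.8000) / (11) = -1.6727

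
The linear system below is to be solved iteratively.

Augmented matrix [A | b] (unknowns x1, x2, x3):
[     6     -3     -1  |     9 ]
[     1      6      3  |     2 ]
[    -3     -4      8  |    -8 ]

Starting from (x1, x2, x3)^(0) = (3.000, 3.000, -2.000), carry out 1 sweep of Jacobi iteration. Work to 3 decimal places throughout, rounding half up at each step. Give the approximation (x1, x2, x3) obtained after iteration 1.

Iteration 1:
  x1 = (9 - (-3)·3.000 - (-1)·-2.000) / (6) = 2.667
  x2 = (2 - (1)·3.000 - (3)·-2.000) / (6) = 0.833
  x3 = (-8 - (-3)·3.000 - (-4)·3.000) / (8) = 1.625

(2.667, 0.833, 1.625)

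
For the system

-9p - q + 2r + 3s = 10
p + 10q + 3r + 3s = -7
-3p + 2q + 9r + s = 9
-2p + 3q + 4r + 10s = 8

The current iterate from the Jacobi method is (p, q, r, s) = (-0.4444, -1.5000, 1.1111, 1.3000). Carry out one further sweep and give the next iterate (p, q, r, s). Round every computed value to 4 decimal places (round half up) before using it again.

(-0.2642, -1.3789, 1.0408, 0.7167)

One sweep:
  p = (10 - (-1)·-1.5000 - (2)·1.1111 - (3)·1.3000) / (-9) = -0.2642
  q = (-7 - (1)·-0.4444 - (3)·1.1111 - (3)·1.3000) / (10) = -1.3789
  r = (9 - (-3)·-0.4444 - (2)·-1.5000 - (1)·1.3000) / (9) = 1.0408
  s = (8 - (-2)·-0.4444 - (3)·-1.5000 - (4)·1.1111) / (10) = 0.7167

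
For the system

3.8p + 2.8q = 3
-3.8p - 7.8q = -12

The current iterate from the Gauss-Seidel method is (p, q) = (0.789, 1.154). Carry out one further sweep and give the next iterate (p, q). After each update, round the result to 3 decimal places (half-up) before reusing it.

(-0.061, 1.568)

One sweep:
  p = (3 - (2.8)·1.154) / (3.8) = -0.061
  q = (-12 - (-3.8)·-0.061) / (-7.8) = 1.568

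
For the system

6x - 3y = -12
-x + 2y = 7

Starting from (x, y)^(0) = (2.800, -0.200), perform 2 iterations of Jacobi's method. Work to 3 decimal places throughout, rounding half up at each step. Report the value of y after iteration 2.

Iteration 1:
  x = (-12 - (-3)·-0.200) / (6) = -2.100
  y = (7 - (-1)·2.800) / (2) = 4.900
Iteration 2:
  x = (-12 - (-3)·4.900) / (6) = 0.450
  y = (7 - (-1)·-2.100) / (2) = 2.450

2.450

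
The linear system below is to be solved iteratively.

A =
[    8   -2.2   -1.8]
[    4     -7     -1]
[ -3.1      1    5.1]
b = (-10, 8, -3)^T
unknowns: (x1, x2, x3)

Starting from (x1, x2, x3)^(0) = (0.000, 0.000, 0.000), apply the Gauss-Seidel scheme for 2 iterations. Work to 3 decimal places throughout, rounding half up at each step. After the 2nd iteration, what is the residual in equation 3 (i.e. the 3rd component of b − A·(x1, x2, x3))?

-0.002

Iteration 1:
  x1 = (-10 - (-2.2)·0.000 - (-1.8)·0.000) / (8) = -1.250
  x2 = (8 - (4)·-1.250 - (-1)·0.000) / (-7) = -1.857
  x3 = (-3 - (-3.1)·-1.250 - (1)·-1.857) / (5.1) = -0.984
Iteration 2:
  x1 = (-10 - (-2.2)·-1.857 - (-1.8)·-0.984) / (8) = -1.982
  x2 = (8 - (4)·-1.982 - (-1)·-0.984) / (-7) = -2.135
  x3 = (-3 - (-3.1)·-1.982 - (1)·-2.135) / (5.1) = -1.374
Residual b − A·x = (-1.314, -0.391, -0.002)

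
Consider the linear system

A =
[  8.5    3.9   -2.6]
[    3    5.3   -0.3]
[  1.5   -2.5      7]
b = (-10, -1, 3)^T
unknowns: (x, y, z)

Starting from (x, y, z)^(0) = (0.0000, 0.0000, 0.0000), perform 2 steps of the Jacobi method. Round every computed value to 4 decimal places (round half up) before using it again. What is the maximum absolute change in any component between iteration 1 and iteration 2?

0.6902

Iteration 1:
  x = (-10 - (3.9)·0.0000 - (-2.6)·0.0000) / (8.5) = -1.1765
  y = (-1 - (3)·0.0000 - (-0.3)·0.0000) / (5.3) = -0.1887
  z = (3 - (1.5)·0.0000 - (-2.5)·0.0000) / (7) = 0.4286
Iteration 2:
  x = (-10 - (3.9)·-0.1887 - (-2.6)·0.4286) / (8.5) = -0.9588
  y = (-1 - (3)·-1.1765 - (-0.3)·0.4286) / (5.3) = 0.5015
  z = (3 - (1.5)·-1.1765 - (-2.5)·-0.1887) / (7) = 0.6133
Change: (0.2177, 0.6902, 0.1847) → max |·| = 0.6902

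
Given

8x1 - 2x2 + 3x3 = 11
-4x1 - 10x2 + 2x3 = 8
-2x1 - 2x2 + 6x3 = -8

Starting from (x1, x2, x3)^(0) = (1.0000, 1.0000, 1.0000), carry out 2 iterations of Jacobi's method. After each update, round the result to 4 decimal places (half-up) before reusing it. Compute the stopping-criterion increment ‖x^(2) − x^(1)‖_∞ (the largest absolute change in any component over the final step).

Iteration 1:
  x1 = (11 - (-2)·1.0000 - (3)·1.0000) / (8) = 1.2500
  x2 = (8 - (-4)·1.0000 - (2)·1.0000) / (-10) = -1.0000
  x3 = (-8 - (-2)·1.0000 - (-2)·1.0000) / (6) = -0.6667
Iteration 2:
  x1 = (11 - (-2)·-1.0000 - (3)·-0.6667) / (8) = 1.3750
  x2 = (8 - (-4)·1.2500 - (2)·-0.6667) / (-10) = -1.4333
  x3 = (-8 - (-2)·1.2500 - (-2)·-1.0000) / (6) = -1.2500
Change: (0.1250, -0.4333, -0.5833) → max |·| = 0.5833

0.5833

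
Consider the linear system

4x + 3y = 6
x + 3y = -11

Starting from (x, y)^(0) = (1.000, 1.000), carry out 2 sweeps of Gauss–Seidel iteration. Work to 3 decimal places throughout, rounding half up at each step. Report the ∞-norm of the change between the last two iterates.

Iteration 1:
  x = (6 - (3)·1.000) / (4) = 0.750
  y = (-11 - (1)·0.750) / (3) = -3.917
Iteration 2:
  x = (6 - (3)·-3.917) / (4) = 4.438
  y = (-11 - (1)·4.438) / (3) = -5.146
Change: (3.688, -1.229) → max |·| = 3.688

3.688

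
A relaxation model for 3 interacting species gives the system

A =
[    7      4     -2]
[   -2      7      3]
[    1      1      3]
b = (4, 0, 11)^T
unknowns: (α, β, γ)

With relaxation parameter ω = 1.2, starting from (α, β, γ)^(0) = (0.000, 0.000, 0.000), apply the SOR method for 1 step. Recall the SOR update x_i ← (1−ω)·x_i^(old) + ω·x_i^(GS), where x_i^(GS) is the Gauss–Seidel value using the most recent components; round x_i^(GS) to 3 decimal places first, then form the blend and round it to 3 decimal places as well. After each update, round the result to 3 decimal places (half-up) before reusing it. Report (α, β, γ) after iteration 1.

Iteration 1:
  α: GS value = (4 - (4)·0.000 - (-2)·0.000) / (7) = 0.571;  α ← (1−ω)·0.000 + ω·0.571 = 0.685
  β: GS value = (0 - (-2)·0.685 - (3)·0.000) / (7) = 0.196;  β ← (1−ω)·0.000 + ω·0.196 = 0.235
  γ: GS value = (11 - (1)·0.685 - (1)·0.235) / (3) = 3.360;  γ ← (1−ω)·0.000 + ω·3.360 = 4.032

(0.685, 0.235, 4.032)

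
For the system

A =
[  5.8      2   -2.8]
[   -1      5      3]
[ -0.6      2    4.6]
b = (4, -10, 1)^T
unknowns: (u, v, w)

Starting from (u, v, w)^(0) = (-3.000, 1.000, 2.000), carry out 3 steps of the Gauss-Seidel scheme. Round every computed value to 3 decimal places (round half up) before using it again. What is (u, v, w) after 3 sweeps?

Iteration 1:
  u = (4 - (2)·1.000 - (-2.8)·2.000) / (5.8) = 1.310
  v = (-10 - (-1)·1.310 - (3)·2.000) / (5) = -2.938
  w = (1 - (-0.6)·1.310 - (2)·-2.938) / (4.6) = 1.666
Iteration 2:
  u = (4 - (2)·-2.938 - (-2.8)·1.666) / (5.8) = 2.507
  v = (-10 - (-1)·2.507 - (3)·1.666) / (5) = -2.498
  w = (1 - (-0.6)·2.507 - (2)·-2.498) / (4.6) = 1.630
Iteration 3:
  u = (4 - (2)·-2.498 - (-2.8)·1.630) / (5.8) = 2.338
  v = (-10 - (-1)·2.338 - (3)·1.630) / (5) = -2.510
  w = (1 - (-0.6)·2.338 - (2)·-2.510) / (4.6) = 1.614

(2.338, -2.510, 1.614)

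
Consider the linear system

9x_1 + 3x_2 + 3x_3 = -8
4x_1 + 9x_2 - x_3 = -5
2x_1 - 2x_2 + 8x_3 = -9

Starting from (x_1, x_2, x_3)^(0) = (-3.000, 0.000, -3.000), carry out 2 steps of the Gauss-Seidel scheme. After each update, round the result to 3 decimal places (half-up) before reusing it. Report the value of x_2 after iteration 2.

Iteration 1:
  x_1 = (-8 - (3)·0.000 - (3)·-3.000) / (9) = 0.111
  x_2 = (-5 - (4)·0.111 - (-1)·-3.000) / (9) = -0.938
  x_3 = (-9 - (2)·0.111 - (-2)·-0.938) / (8) = -1.387
Iteration 2:
  x_1 = (-8 - (3)·-0.938 - (3)·-1.387) / (9) = -0.114
  x_2 = (-5 - (4)·-0.114 - (-1)·-1.387) / (9) = -0.659
  x_3 = (-9 - (2)·-0.114 - (-2)·-0.659) / (8) = -1.261

-0.659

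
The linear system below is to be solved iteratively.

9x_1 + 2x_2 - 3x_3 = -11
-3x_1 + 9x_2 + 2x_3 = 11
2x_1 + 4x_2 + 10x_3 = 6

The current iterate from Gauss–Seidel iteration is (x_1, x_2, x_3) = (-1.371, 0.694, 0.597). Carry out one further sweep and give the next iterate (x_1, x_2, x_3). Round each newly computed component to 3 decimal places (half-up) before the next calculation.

One sweep:
  x_1 = (-11 - (2)·0.694 - (-3)·0.597) / (9) = -1.177
  x_2 = (11 - (-3)·-1.177 - (2)·0.597) / (9) = 0.697
  x_3 = (6 - (2)·-1.177 - (4)·0.697) / (10) = 0.557

(-1.177, 0.697, 0.557)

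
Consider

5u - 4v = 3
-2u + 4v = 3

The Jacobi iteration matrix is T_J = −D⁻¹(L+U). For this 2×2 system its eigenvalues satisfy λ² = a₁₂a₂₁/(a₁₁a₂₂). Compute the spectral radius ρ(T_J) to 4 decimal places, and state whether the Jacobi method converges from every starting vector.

a₁₂a₂₁/(a₁₁a₂₂) = (-4)·(-2) / ((5)·(4)) = 0.400000
ρ = √|0.400000| = √0.400000 = 0.6325
ρ < 1, so Jacobi converges

0.6325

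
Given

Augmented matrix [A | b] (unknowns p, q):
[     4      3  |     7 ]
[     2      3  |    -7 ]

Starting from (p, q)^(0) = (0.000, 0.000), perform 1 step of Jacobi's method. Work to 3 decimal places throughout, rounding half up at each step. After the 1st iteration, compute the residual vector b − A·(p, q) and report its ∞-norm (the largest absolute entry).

6.999

Iteration 1:
  p = (7 - (3)·0.000) / (4) = 1.750
  q = (-7 - (2)·0.000) / (3) = -2.333
Residual b − A·x = (6.999, -3.501); ∞-norm = 6.999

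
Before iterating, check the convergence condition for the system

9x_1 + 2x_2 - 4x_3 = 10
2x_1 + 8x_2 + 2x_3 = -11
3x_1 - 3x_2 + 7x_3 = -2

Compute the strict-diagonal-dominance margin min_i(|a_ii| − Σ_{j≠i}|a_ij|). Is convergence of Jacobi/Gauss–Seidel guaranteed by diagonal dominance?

1

row 1: |9| − (2+4) = 3
row 2: |8| − (2+2) = 4
row 3: |7| − (3+3) = 1
minimum over rows = 1 → strictly diagonally dominant (convergence guaranteed)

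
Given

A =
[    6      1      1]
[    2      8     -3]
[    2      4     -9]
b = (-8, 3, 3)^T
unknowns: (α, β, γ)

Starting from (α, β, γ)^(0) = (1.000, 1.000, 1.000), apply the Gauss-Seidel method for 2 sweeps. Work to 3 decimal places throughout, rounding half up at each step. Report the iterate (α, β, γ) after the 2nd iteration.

(-1.497, 0.680, -0.364)

Iteration 1:
  α = (-8 - (1)·1.000 - (1)·1.000) / (6) = -1.667
  β = (3 - (2)·-1.667 - (-3)·1.000) / (8) = 1.167
  γ = (3 - (2)·-1.667 - (4)·1.167) / (-9) = -0.185
Iteration 2:
  α = (-8 - (1)·1.167 - (1)·-0.185) / (6) = -1.497
  β = (3 - (2)·-1.497 - (-3)·-0.185) / (8) = 0.680
  γ = (3 - (2)·-1.497 - (4)·0.680) / (-9) = -0.364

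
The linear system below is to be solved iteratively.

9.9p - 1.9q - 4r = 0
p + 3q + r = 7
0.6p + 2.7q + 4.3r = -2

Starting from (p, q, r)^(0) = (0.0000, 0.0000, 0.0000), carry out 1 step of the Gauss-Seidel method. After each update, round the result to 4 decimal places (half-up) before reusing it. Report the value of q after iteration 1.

Iteration 1:
  p = (0 - (-1.9)·0.0000 - (-4)·0.0000) / (9.9) = 0.0000
  q = (7 - (1)·0.0000 - (1)·0.0000) / (3) = 2.3333
  r = (-2 - (0.6)·0.0000 - (2.7)·2.3333) / (4.3) = -1.9302

2.3333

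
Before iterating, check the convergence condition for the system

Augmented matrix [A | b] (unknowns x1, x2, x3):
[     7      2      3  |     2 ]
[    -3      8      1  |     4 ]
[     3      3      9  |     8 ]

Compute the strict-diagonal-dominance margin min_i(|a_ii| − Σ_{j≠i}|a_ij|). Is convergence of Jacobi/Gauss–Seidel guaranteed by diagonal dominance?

2

row 1: |7| − (2+3) = 2
row 2: |8| − (3+1) = 4
row 3: |9| − (3+3) = 3
minimum over rows = 2 → strictly diagonally dominant (convergence guaranteed)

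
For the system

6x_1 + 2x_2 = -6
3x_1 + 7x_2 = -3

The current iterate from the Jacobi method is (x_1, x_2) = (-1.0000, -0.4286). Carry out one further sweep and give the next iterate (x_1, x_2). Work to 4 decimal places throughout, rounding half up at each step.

One sweep:
  x_1 = (-6 - (2)·-0.4286) / (6) = -0.8571
  x_2 = (-3 - (3)·-1.0000) / (7) = 0.0000

(-0.8571, 0.0000)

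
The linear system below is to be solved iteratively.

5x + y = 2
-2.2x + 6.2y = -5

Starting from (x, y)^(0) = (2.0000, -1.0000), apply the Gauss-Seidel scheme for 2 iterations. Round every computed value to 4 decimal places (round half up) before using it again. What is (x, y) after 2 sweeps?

Iteration 1:
  x = (2 - (1)·-1.0000) / (5) = 0.6000
  y = (-5 - (-2.2)·0.6000) / (6.2) = -0.5935
Iteration 2:
  x = (2 - (1)·-0.5935) / (5) = 0.5187
  y = (-5 - (-2.2)·0.5187) / (6.2) = -0.6224

(0.5187, -0.6224)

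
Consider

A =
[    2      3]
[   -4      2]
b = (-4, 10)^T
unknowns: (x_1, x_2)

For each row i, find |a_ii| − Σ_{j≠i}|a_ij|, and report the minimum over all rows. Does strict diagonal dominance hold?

-2

row 1: |2| − (3) = -1
row 2: |2| − (4) = -2
minimum over rows = -2 → not strictly diagonally dominant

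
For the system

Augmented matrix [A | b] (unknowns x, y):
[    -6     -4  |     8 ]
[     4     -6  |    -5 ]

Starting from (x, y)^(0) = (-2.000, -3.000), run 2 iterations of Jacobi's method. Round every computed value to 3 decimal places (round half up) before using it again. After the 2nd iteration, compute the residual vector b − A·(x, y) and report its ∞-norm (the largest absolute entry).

Iteration 1:
  x = (8 - (-4)·-3.000) / (-6) = 0.667
  y = (-5 - (4)·-2.000) / (-6) = -0.500
Iteration 2:
  x = (8 - (-4)·-0.500) / (-6) = -1.000
  y = (-5 - (4)·0.667) / (-6) = 1.278
Residual b − A·x = (7.112, 6.668); ∞-norm = 7.112

7.112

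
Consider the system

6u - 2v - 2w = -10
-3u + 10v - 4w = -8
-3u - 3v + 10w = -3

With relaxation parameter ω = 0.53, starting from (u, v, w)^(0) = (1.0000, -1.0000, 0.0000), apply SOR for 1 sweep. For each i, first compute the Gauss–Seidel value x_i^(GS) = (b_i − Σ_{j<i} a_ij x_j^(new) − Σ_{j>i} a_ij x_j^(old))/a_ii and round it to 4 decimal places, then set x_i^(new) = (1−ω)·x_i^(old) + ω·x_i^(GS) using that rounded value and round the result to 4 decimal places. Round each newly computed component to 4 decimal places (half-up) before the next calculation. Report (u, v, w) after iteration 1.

Iteration 1:
  u: GS value = (-10 - (-2)·-1.0000 - (-2)·0.0000) / (6) = -2.0000;  u ← (1−ω)·1.0000 + ω·-2.0000 = -0.5900
  v: GS value = (-8 - (-3)·-0.5900 - (-4)·0.0000) / (10) = -0.9770;  v ← (1−ω)·-1.0000 + ω·-0.9770 = -0.9878
  w: GS value = (-3 - (-3)·-0.5900 - (-3)·-0.9878) / (10) = -0.7733;  w ← (1−ω)·0.0000 + ω·-0.7733 = -0.4098

(-0.5900, -0.9878, -0.4098)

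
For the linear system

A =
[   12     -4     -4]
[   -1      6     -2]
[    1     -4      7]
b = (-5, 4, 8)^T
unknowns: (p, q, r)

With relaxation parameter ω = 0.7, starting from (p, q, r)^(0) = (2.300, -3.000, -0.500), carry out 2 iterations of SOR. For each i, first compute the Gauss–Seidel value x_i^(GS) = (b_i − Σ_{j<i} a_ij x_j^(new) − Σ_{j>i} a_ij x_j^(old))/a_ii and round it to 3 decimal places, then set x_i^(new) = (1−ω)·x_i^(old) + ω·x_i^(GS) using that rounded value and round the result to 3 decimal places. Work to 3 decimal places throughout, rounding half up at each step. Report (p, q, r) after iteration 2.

(-0.452, 0.340, 1.117)

Iteration 1:
  p: GS value = (-5 - (-4)·-3.000 - (-4)·-0.500) / (12) = -1.583;  p ← (1−ω)·2.300 + ω·-1.583 = -0.418
  q: GS value = (4 - (-1)·-0.418 - (-2)·-0.500) / (6) = 0.430;  q ← (1−ω)·-3.000 + ω·0.430 = -0.599
  r: GS value = (8 - (1)·-0.418 - (-4)·-0.599) / (7) = 0.860;  r ← (1−ω)·-0.500 + ω·0.860 = 0.452
Iteration 2:
  p: GS value = (-5 - (-4)·-0.599 - (-4)·0.452) / (12) = -0.466;  p ← (1−ω)·-0.418 + ω·-0.466 = -0.452
  q: GS value = (4 - (-1)·-0.452 - (-2)·0.452) / (6) = 0.742;  q ← (1−ω)·-0.599 + ω·0.742 = 0.340
  r: GS value = (8 - (1)·-0.452 - (-4)·0.340) / (7) = 1.402;  r ← (1−ω)·0.452 + ω·1.402 = 1.117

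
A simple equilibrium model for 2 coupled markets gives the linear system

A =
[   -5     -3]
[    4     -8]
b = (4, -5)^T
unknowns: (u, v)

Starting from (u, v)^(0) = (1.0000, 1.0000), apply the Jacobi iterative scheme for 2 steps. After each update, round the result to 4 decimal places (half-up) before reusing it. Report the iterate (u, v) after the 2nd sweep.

Iteration 1:
  u = (4 - (-3)·1.0000) / (-5) = -1.4000
  v = (-5 - (4)·1.0000) / (-8) = 1.1250
Iteration 2:
  u = (4 - (-3)·1.1250) / (-5) = -1.4750
  v = (-5 - (4)·-1.4000) / (-8) = -0.0750

(-1.4750, -0.0750)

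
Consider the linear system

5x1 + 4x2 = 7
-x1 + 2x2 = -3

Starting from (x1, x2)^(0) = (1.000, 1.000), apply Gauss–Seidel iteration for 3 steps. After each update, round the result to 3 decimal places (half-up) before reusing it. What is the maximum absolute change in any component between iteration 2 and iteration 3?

Iteration 1:
  x1 = (7 - (4)·1.000) / (5) = 0.600
  x2 = (-3 - (-1)·0.600) / (2) = -1.200
Iteration 2:
  x1 = (7 - (4)·-1.200) / (5) = 2.360
  x2 = (-3 - (-1)·2.360) / (2) = -0.320
Iteration 3:
  x1 = (7 - (4)·-0.320) / (5) = 1.656
  x2 = (-3 - (-1)·1.656) / (2) = -0.672
Change: (-0.704, -0.352) → max |·| = 0.704

0.704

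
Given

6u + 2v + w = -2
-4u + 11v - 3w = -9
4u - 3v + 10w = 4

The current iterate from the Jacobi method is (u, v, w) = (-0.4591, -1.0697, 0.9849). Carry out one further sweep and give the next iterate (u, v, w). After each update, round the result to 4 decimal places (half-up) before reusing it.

(-0.1409, -0.7165, 0.2627)

One sweep:
  u = (-2 - (2)·-1.0697 - (1)·0.9849) / (6) = -0.1409
  v = (-9 - (-4)·-0.4591 - (-3)·0.9849) / (11) = -0.7165
  w = (4 - (4)·-0.4591 - (-3)·-1.0697) / (10) = 0.2627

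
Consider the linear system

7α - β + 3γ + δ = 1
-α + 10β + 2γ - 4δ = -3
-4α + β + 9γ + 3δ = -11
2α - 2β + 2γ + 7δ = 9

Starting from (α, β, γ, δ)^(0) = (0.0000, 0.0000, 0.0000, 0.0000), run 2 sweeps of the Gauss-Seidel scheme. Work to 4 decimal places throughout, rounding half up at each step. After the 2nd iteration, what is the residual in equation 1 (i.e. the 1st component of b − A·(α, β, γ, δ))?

Iteration 1:
  α = (1 - (-1)·0.0000 - (3)·0.0000 - (1)·0.0000) / (7) = 0.1429
  β = (-3 - (-1)·0.1429 - (2)·0.0000 - (-4)·0.0000) / (10) = -0.2857
  γ = (-11 - (-4)·0.1429 - (1)·-0.2857 - (3)·0.0000) / (9) = -1.1270
  δ = (9 - (2)·0.1429 - (-2)·-0.2857 - (2)·-1.1270) / (7) = 1.4853
Iteration 2:
  α = (1 - (-1)·-0.2857 - (3)·-1.1270 - (1)·1.4853) / (7) = 0.3729
  β = (-3 - (-1)·0.3729 - (2)·-1.1270 - (-4)·1.4853) / (10) = 0.5568
  γ = (-11 - (-4)·0.3729 - (1)·0.5568 - (3)·1.4853) / (9) = -1.6135
  δ = (9 - (2)·0.3729 - (-2)·0.5568 - (2)·-1.6135) / (7) = 1.7993
Residual b − A·x = (1.9877, 2.2291, -0.9416, -0.0003)

1.9877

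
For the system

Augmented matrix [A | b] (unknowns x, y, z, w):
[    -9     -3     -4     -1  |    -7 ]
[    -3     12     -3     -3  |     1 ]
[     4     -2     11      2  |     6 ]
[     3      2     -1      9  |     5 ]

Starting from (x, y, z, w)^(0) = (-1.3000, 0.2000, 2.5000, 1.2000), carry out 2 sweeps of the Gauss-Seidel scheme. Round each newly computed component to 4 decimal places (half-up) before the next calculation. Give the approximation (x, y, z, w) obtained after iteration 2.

(0.1155, 0.4359, 0.4710, 0.4725)

Iteration 1:
  x = (-7 - (-3)·0.2000 - (-4)·2.5000 - (-1)·1.2000) / (-9) = -0.5333
  y = (1 - (-3)·-0.5333 - (-3)·2.5000 - (-3)·1.2000) / (12) = 0.8750
  z = (6 - (4)·-0.5333 - (-2)·0.8750 - (2)·1.2000) / (11) = 0.6803
  w = (5 - (3)·-0.5333 - (2)·0.8750 - (-1)·0.6803) / (9) = 0.6145
Iteration 2:
  x = (-7 - (-3)·0.8750 - (-4)·0.6803 - (-1)·0.6145) / (-9) = 0.1155
  y = (1 - (-3)·0.1155 - (-3)·0.6803 - (-3)·0.6145) / (12) = 0.4359
  z = (6 - (4)·0.1155 - (-2)·0.4359 - (2)·0.6145) / (11) = 0.4710
  w = (5 - (3)·0.1155 - (2)·0.4359 - (-1)·0.4710) / (9) = 0.4725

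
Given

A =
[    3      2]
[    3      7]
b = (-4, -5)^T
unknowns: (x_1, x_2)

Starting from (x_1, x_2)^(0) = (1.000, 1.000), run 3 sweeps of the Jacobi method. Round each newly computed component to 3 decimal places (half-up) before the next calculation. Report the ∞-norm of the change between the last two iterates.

Iteration 1:
  x_1 = (-4 - (2)·1.000) / (3) = -2.000
  x_2 = (-5 - (3)·1.000) / (7) = -1.143
Iteration 2:
  x_1 = (-4 - (2)·-1.143) / (3) = -0.571
  x_2 = (-5 - (3)·-2.000) / (7) = 0.143
Iteration 3:
  x_1 = (-4 - (2)·0.143) / (3) = -1.429
  x_2 = (-5 - (3)·-0.571) / (7) = -0.470
Change: (-0.858, -0.613) → max |·| = 0.858

0.858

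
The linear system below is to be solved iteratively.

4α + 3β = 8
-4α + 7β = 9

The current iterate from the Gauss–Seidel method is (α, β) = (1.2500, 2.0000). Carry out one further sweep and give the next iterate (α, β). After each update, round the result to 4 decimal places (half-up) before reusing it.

(0.5000, 1.5714)

One sweep:
  α = (8 - (3)·2.0000) / (4) = 0.5000
  β = (9 - (-4)·0.5000) / (7) = 1.5714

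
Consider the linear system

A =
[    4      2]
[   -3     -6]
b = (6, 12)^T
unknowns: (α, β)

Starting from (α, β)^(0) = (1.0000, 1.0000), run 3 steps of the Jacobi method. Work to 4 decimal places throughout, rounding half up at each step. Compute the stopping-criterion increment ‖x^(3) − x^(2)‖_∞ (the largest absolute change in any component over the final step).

0.8750

Iteration 1:
  α = (6 - (2)·1.0000) / (4) = 1.0000
  β = (12 - (-3)·1.0000) / (-6) = -2.5000
Iteration 2:
  α = (6 - (2)·-2.5000) / (4) = 2.7500
  β = (12 - (-3)·1.0000) / (-6) = -2.5000
Iteration 3:
  α = (6 - (2)·-2.5000) / (4) = 2.7500
  β = (12 - (-3)·2.7500) / (-6) = -3.3750
Change: (0.0000, -0.8750) → max |·| = 0.8750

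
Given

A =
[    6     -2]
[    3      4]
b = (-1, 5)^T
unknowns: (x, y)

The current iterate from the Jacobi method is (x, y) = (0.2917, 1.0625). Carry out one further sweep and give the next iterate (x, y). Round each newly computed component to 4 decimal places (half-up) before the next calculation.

One sweep:
  x = (-1 - (-2)·1.0625) / (6) = 0.1875
  y = (5 - (3)·0.2917) / (4) = 1.0312

(0.1875, 1.0312)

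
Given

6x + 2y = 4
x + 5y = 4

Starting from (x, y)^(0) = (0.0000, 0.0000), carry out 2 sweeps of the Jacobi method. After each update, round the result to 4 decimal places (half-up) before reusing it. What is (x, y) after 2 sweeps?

(0.4000, 0.6667)

Iteration 1:
  x = (4 - (2)·0.0000) / (6) = 0.6667
  y = (4 - (1)·0.0000) / (5) = 0.8000
Iteration 2:
  x = (4 - (2)·0.8000) / (6) = 0.4000
  y = (4 - (1)·0.6667) / (5) = 0.6667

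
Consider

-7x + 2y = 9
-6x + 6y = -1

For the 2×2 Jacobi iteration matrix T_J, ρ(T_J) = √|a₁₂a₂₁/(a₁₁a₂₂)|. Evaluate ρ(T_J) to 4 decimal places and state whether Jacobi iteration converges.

0.5345

a₁₂a₂₁/(a₁₁a₂₂) = (2)·(-6) / ((-7)·(6)) = 0.285714
ρ = √|0.285714| = √0.285714 = 0.5345
ρ < 1, so Jacobi converges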